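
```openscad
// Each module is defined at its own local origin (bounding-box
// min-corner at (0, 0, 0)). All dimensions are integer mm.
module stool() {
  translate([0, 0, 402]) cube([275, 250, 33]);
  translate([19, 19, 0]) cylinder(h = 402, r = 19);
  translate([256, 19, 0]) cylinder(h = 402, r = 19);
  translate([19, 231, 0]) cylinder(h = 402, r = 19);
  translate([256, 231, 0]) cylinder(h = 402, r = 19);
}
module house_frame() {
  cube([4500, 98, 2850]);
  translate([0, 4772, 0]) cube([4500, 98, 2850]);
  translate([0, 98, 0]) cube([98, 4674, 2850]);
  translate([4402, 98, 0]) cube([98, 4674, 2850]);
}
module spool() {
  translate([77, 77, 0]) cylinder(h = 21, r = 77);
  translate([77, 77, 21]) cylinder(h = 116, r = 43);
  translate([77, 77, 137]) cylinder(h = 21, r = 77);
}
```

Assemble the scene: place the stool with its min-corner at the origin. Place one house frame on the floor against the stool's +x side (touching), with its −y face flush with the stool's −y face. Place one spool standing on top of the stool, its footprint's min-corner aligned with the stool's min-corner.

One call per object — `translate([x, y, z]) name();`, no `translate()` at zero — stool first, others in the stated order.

stool();
translate([275, 0, 0]) house_frame();
translate([0, 0, 435]) spool();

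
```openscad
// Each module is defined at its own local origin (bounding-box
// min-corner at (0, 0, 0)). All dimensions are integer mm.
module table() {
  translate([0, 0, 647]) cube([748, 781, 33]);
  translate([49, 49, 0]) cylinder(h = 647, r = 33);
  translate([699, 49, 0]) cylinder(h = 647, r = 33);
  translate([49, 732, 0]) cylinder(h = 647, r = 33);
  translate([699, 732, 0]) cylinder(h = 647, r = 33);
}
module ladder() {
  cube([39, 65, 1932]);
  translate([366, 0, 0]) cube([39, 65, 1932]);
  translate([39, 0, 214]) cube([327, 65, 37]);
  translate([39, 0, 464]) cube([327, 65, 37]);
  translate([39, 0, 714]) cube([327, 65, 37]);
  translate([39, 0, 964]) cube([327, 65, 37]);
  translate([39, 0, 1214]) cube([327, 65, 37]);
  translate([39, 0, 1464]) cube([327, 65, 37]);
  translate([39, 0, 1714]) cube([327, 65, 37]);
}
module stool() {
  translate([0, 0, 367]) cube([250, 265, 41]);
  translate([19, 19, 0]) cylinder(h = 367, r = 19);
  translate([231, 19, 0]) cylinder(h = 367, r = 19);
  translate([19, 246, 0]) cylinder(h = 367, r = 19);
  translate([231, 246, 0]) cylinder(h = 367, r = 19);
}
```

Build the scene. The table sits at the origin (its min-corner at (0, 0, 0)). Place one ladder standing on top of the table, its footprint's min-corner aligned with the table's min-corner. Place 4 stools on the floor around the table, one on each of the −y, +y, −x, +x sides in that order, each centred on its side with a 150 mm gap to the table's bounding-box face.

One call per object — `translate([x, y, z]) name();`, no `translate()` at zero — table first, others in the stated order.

table();
translate([0, 0, 680]) ladder();
translate([249, -415, 0]) stool();
translate([249, 931, 0]) stool();
translate([-400, 258, 0]) stool();
translate([898, 258, 0]) stool();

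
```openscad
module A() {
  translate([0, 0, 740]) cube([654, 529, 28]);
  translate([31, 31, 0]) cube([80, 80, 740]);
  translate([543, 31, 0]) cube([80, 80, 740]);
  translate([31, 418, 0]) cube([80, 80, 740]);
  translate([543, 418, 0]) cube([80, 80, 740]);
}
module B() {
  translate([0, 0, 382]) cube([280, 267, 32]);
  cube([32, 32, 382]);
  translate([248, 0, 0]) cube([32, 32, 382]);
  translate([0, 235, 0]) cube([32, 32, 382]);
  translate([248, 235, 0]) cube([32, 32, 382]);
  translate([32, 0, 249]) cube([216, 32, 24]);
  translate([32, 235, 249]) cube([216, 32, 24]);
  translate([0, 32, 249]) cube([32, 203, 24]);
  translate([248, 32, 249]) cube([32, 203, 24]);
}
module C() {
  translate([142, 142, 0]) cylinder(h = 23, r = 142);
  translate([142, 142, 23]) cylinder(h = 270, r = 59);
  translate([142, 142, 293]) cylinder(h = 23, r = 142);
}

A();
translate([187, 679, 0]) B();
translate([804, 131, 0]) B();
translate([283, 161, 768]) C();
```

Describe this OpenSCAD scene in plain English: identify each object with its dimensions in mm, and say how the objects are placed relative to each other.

A is a table with a 654×529 mm rectangular top, 28 mm thick, top surface at z = 768 mm, supported by four 80×80 mm square legs, each inset 31 mm from the nearest pair of top edges, running from the floor.

B is a four-legged stool. The seat is a 280×267×32 mm slab whose top surface is at z = 414 mm; four square legs, each 32×32 mm in cross-section, run from the floor (z = 0) to the underside of the seat, each flush with a corner of the seat. Four stretchers, 32 mm wide and 24 mm tall, connect adjacent legs with their undersides at z = 249 mm, each running between the inner faces of the legs it joins and aligned with the legs' outer faces on the other axis.

C is a spool: two coaxial disc flanges of radius 142 mm and thickness 23 mm, joined by a core cylinder of radius 59 mm and height 270 mm. The lower flange rests on z = 0 and the three cylinders share a vertical axis.

Two stools sit around the table at the +y, +x sides. The spool is on top of the table.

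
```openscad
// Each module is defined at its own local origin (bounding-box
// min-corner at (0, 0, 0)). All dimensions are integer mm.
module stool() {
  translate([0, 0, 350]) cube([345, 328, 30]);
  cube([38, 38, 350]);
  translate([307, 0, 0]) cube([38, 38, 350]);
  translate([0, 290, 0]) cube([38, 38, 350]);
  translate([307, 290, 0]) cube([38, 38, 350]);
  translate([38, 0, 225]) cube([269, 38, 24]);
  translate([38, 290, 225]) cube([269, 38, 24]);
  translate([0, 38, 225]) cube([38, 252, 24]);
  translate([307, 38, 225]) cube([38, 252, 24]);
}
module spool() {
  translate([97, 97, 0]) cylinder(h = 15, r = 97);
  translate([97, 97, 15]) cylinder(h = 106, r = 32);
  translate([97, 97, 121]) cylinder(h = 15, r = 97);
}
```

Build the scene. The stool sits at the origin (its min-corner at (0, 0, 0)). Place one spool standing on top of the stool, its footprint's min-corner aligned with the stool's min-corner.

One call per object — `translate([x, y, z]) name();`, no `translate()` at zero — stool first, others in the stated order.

stool();
translate([0, 0, 380]) spool();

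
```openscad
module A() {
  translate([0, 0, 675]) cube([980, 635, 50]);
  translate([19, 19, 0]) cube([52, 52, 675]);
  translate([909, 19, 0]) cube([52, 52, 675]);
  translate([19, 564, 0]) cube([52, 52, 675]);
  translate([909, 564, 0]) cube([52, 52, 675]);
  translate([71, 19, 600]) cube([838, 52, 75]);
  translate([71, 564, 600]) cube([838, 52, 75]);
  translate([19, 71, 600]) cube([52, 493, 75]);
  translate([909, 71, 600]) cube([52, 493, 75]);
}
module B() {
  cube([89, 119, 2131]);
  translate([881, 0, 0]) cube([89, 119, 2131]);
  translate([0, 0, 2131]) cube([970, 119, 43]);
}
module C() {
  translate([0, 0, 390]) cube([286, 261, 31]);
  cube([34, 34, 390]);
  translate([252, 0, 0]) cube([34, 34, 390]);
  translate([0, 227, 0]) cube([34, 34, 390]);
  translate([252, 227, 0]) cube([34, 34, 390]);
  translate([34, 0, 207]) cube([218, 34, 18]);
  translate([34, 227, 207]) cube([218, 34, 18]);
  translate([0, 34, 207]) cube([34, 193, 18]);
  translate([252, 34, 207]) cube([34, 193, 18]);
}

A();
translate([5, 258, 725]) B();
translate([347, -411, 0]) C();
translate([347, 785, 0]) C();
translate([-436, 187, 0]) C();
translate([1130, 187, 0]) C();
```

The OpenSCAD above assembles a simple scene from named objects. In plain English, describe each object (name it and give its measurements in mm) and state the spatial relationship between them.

A is a table with a 980×635 mm rectangular top, 50 mm thick, top surface at z = 725 mm, supported by four 52×52 mm square legs, each inset 19 mm from the nearest pair of top edges, running from the floor. Four apron rails, 52 mm thick and 75 mm tall, run between adjacent legs with their top edges flush with the underside of the top and their outer faces flush with the legs' outer faces.

B is a rectangular door frame: two vertical jambs of 89×119 mm section, 2131 mm tall, with a clear opening 792 mm wide between their inner faces. A header 43 mm tall and 119 mm deep lies on top of the jambs and spans the full outside width.

C is a four-legged stool. The seat is a 286×261×31 mm slab whose top surface is at z = 421 mm; four square legs, each 34×34 mm in cross-section, run from the floor (z = 0) to the underside of the seat, each flush with a corner of the seat. Four stretchers, 34 mm wide and 18 mm tall, connect adjacent legs with their undersides at z = 207 mm, each running between the inner faces of the legs it joins and aligned with the legs' outer faces on the other axis.

The door frame is on top of the table, centred. Four stools sit around the table at the −y, +y, −x, +x sides.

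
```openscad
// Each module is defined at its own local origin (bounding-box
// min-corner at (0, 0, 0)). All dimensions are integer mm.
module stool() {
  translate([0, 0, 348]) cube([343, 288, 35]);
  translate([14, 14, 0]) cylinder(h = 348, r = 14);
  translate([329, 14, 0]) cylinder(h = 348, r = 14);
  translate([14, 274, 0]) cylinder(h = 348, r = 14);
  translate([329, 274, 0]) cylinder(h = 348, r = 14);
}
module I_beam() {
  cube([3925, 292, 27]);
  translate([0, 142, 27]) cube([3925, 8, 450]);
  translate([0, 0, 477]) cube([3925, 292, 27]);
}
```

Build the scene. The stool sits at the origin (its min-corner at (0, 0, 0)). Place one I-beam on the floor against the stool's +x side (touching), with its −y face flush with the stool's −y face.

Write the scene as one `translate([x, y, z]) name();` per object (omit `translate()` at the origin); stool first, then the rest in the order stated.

stool();
translate([343, 0, 0]) I_beam();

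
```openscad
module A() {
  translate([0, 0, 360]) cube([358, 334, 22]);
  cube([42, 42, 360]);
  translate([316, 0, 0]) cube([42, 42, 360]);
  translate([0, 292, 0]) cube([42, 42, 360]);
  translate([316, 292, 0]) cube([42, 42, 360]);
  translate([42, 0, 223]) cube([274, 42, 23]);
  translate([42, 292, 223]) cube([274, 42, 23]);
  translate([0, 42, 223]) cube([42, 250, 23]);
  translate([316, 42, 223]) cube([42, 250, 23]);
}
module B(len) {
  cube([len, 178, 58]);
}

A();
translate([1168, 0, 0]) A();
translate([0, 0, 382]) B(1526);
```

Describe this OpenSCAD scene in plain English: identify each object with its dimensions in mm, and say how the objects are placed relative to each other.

A is a four-legged stool. The seat is a 358×334×22 mm slab whose top surface is at z = 382 mm; four square legs, each 42×42 mm in cross-section, run from the floor (z = 0) to the underside of the seat, each flush with a corner of the seat. Four stretchers, 42 mm wide and 23 mm tall, connect adjacent legs with their undersides at z = 223 mm, each running between the inner faces of the legs it joins and aligned with the legs' outer faces on the other axis.

B is a rectangular beam 1526 mm long (x), 178 mm deep (y), 58 mm thick (z).

The beam spans the tops of two stools placed 810 mm apart, resting at z = 382 mm.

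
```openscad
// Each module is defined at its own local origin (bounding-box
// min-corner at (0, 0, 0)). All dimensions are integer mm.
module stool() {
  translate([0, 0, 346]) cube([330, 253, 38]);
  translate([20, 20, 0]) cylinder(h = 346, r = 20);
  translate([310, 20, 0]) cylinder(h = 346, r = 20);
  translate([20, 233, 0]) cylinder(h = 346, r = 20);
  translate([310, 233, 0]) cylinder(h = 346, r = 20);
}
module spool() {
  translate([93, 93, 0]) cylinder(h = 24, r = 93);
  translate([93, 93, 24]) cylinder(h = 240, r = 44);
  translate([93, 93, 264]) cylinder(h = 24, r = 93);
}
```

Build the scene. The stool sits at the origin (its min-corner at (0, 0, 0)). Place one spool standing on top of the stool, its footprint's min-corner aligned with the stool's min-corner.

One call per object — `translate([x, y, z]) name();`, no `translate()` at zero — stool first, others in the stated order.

stool();
translate([0, 0, 384]) spool();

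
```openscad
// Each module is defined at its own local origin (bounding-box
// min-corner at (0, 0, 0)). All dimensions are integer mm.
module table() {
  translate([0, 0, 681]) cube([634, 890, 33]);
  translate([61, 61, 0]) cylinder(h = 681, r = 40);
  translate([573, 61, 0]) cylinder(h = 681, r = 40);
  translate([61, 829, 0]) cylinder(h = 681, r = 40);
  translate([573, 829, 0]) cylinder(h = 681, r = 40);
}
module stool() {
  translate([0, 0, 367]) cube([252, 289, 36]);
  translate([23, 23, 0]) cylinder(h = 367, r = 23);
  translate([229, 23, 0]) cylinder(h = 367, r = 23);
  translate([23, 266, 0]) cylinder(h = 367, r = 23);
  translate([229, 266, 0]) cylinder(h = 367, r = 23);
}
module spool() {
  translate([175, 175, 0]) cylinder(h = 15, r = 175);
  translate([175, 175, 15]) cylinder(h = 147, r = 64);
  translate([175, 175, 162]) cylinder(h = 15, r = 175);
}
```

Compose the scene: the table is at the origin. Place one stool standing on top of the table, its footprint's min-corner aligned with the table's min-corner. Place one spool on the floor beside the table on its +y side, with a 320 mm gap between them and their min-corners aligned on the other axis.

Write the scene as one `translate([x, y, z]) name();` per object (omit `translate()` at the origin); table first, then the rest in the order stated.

table();
translate([0, 0, 714]) stool();
translate([0, 1210, 0]) spool();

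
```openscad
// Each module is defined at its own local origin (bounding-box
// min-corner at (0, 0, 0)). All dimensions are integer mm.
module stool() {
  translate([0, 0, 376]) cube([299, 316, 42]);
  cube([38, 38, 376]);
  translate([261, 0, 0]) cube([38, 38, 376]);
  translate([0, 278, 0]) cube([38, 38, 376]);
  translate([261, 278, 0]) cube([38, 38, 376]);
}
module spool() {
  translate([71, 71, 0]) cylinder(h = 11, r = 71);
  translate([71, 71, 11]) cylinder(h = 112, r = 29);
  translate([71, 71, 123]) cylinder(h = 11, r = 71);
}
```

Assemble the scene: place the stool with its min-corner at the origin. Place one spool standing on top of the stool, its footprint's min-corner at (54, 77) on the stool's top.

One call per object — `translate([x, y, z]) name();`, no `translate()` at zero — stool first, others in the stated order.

stool();
translate([54, 77, 418]) spool();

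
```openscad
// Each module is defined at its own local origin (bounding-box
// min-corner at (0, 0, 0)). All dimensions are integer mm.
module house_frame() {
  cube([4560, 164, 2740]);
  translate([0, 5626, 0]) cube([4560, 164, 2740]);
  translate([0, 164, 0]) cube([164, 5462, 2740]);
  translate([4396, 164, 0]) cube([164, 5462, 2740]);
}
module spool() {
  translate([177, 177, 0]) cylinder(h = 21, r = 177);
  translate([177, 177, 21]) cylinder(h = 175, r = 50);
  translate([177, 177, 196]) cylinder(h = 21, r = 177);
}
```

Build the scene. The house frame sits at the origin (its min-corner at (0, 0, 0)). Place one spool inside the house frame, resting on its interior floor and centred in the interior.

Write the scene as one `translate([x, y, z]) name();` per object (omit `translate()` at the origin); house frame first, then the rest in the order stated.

house_frame();
translate([2103, 2718, 0]) spool();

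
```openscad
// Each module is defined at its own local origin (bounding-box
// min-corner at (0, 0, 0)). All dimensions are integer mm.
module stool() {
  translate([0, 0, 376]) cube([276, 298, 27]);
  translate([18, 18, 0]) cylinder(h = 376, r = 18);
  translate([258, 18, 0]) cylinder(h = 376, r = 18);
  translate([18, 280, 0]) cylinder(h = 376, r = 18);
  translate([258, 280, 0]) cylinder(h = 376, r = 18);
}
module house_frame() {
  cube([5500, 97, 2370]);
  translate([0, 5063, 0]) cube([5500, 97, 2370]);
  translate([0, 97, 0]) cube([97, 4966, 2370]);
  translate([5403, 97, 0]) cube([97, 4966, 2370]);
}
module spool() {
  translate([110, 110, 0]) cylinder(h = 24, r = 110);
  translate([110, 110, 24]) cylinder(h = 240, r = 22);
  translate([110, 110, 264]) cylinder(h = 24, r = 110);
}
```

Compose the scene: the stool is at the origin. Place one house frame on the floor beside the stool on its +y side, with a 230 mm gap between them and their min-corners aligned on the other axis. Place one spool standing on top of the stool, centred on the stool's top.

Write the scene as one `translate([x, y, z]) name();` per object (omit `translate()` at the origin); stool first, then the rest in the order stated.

stool();
translate([0, 528, 0]) house_frame();
translate([28, 39, 403]) spool();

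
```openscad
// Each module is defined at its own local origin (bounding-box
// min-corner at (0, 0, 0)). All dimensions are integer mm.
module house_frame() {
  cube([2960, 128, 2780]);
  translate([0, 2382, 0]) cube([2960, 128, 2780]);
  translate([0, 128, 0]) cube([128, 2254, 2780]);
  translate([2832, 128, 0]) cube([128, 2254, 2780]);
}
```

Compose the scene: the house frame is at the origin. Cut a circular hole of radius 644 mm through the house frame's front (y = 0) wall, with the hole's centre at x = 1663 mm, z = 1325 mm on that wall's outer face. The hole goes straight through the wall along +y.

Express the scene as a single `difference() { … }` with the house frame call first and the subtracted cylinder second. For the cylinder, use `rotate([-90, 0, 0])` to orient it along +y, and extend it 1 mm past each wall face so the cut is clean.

difference() {
  house_frame();
  translate([1663, -1, 1325]) rotate([-90, 0, 0]) cylinder(h = 130, r = 644);
}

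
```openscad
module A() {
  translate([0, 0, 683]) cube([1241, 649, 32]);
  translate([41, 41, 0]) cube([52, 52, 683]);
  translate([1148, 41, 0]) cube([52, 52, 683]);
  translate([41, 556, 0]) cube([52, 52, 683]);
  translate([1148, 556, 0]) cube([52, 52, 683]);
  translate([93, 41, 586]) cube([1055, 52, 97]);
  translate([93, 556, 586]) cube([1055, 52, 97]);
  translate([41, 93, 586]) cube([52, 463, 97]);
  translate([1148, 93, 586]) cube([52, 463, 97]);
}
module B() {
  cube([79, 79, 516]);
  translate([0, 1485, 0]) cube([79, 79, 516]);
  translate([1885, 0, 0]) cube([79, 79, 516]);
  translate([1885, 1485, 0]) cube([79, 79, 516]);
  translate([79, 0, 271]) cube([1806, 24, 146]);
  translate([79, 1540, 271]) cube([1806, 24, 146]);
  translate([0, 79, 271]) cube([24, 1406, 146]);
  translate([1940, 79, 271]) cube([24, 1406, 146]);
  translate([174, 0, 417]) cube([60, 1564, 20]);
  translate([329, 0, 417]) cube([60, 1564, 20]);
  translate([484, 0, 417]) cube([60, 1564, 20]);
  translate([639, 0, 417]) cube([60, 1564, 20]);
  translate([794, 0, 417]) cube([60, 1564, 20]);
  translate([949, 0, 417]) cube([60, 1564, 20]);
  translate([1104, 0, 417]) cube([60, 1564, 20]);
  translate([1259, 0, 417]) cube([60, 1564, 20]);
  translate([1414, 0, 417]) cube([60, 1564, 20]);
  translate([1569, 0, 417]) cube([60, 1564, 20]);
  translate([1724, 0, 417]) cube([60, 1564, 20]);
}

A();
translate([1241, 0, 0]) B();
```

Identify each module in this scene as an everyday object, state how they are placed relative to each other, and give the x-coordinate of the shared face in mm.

A is a table. B is a bed frame. The bed frame is against the table's +x side, with their −y faces flush. The x-coordinate of the shared face is 1241 mm.

The table's +x face and the bed frame's −x face are both at x = 1241 mm.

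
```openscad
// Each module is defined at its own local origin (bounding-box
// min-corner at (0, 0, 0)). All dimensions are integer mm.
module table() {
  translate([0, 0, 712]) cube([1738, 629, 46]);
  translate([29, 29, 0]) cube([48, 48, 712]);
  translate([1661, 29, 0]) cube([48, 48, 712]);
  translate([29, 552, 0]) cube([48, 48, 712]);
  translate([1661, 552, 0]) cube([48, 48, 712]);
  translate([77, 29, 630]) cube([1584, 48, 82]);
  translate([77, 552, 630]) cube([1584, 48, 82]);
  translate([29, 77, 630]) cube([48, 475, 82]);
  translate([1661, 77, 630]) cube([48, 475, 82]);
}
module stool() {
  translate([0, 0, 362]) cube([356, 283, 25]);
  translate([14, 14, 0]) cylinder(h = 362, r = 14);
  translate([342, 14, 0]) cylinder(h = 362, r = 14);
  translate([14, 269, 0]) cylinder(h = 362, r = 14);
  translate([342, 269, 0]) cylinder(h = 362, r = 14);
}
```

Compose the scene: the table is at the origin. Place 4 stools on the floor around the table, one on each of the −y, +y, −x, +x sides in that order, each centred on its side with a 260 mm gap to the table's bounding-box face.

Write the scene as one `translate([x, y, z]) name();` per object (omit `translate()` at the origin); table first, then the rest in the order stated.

table();
translate([691, -543, 0]) stool();
translate([691, 889, 0]) stool();
translate([-616, 173, 0]) stool();
translate([1998, 173, 0]) stool();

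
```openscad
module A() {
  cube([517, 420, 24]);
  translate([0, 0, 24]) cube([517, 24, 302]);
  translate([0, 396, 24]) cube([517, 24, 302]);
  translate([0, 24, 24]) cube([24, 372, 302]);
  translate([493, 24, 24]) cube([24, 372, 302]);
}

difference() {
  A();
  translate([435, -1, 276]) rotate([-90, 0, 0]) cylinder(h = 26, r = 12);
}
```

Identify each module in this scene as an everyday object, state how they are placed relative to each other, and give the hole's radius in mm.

The subtracted cylinder has r = 12 mm.

A is an open box. The open box has a circular hole through its front wall. The hole's radius is 12 mm.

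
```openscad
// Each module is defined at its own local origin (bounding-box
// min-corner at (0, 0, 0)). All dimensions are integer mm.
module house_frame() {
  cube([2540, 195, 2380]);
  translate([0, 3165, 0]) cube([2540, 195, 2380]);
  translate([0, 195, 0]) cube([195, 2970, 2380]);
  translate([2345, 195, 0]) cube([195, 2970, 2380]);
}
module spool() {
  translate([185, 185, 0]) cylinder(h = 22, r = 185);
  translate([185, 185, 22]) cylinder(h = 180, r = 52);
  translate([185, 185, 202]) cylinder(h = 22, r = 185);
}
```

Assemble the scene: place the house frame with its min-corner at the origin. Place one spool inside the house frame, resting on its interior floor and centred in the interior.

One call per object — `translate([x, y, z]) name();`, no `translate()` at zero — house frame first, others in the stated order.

house_frame();
translate([1085, 1495, 0]) spool();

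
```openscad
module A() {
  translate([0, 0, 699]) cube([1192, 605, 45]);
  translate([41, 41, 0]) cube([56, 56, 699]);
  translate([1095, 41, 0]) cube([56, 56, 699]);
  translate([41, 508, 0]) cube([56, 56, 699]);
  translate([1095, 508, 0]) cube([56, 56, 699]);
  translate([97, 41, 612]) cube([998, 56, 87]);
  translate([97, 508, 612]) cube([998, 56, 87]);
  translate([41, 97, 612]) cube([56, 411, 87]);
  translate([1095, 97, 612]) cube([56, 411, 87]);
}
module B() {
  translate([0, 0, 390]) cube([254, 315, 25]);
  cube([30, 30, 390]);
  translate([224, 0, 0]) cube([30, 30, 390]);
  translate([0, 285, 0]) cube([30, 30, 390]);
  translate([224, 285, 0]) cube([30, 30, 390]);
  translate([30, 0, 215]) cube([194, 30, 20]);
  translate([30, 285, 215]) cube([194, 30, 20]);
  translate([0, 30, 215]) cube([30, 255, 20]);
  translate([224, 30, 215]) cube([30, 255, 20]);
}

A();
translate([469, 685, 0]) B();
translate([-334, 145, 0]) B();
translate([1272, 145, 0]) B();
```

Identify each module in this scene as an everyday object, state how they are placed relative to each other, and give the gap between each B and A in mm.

Each stool's nearest face is 80 mm from the table's bounding box.

A is a table. B is a stool. Three stools sit around the table at the +y, −x, +x sides. The gap between each stool and the table is 80 mm.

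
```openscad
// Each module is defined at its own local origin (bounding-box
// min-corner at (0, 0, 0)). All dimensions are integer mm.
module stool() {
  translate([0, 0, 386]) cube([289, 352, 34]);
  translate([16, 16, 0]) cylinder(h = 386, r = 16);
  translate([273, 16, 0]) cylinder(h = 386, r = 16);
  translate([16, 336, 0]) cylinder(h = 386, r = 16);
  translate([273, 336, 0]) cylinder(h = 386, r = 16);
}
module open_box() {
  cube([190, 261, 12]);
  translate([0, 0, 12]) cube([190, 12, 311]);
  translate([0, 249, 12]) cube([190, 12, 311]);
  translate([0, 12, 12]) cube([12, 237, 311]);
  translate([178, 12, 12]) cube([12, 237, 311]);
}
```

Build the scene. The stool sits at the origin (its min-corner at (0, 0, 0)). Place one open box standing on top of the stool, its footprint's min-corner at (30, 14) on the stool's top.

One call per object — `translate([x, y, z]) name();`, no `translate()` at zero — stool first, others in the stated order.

stool();
translate([30, 14, 420]) open_box();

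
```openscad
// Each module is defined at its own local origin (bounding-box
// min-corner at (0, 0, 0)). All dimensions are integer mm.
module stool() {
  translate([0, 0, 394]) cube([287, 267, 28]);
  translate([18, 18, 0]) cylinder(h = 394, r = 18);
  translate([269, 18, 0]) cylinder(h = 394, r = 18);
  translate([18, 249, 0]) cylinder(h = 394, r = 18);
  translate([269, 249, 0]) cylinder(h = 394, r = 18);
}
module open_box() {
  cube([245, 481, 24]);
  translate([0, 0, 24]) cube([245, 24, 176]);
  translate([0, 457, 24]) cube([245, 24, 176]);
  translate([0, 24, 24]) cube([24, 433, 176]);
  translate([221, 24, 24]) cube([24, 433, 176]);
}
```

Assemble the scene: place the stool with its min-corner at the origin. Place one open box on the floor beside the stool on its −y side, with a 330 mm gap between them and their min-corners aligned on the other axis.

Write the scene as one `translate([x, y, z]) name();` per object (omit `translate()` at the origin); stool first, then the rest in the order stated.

stool();
translate([0, -811, 0]) open_box();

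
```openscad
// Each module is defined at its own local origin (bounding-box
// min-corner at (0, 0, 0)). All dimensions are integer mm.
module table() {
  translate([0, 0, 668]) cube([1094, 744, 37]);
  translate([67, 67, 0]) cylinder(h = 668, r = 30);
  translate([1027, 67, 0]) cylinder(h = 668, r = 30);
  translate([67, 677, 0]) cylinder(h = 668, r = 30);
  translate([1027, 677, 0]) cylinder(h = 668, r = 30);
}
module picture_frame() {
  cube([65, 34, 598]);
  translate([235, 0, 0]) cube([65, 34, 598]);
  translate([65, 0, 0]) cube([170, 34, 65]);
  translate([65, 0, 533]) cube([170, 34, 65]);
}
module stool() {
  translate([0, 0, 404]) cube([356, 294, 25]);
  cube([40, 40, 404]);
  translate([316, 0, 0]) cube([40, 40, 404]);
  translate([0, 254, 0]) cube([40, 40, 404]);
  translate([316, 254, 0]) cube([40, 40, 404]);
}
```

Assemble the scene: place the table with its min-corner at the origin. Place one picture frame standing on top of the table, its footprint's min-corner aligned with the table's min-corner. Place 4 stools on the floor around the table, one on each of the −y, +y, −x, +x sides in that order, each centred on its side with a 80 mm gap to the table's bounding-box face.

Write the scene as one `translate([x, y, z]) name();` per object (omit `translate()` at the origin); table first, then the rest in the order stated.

table();
translate([0, 0, 705]) picture_frame();
translate([369, -374, 0]) stool();
translate([369, 824, 0]) stool();
translate([-436, 225, 0]) stool();
translate([1174, 225, 0]) stool();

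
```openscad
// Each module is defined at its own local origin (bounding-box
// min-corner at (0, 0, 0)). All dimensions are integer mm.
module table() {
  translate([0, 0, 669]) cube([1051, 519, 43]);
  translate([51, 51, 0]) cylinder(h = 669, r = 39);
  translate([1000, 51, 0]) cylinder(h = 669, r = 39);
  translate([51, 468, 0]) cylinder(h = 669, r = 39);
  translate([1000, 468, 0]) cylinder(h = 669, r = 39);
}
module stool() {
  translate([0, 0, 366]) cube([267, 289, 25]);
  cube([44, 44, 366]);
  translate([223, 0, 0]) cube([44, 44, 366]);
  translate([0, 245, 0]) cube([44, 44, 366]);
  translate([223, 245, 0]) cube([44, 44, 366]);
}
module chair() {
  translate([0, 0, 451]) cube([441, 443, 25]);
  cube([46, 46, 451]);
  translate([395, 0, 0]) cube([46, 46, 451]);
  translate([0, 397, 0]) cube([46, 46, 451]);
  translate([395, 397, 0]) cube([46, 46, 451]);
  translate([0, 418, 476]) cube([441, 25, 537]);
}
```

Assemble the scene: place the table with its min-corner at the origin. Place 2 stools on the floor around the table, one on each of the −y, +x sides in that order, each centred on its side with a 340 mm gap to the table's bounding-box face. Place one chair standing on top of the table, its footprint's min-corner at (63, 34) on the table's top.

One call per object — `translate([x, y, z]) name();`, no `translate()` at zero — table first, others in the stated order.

table();
translate([392, -629, 0]) stool();
translate([1391, 115, 0]) stool();
translate([63, 34, 712]) chair();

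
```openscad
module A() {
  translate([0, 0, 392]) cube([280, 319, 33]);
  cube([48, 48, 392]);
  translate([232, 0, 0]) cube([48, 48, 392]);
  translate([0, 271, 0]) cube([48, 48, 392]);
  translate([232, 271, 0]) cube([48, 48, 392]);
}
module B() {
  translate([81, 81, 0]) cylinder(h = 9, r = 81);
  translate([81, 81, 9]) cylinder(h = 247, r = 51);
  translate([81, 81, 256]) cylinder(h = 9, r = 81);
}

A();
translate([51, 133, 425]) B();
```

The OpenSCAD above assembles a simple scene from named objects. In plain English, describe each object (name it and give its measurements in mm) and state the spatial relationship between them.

A is a simple wooden stool: a rectangular seat 280 mm (x) by 319 mm (y), 33 mm thick, top face at z = 425 mm, on four square legs, each 48×48 mm in cross-section. The legs rest on z = 0, each flush with a corner of the seat.

B is a spool: two coaxial disc flanges of radius 81 mm and thickness 9 mm, joined by a core cylinder of radius 51 mm and height 247 mm. The lower flange rests on z = 0 and the three cylinders share a vertical axis.

The spool is on top of the stool.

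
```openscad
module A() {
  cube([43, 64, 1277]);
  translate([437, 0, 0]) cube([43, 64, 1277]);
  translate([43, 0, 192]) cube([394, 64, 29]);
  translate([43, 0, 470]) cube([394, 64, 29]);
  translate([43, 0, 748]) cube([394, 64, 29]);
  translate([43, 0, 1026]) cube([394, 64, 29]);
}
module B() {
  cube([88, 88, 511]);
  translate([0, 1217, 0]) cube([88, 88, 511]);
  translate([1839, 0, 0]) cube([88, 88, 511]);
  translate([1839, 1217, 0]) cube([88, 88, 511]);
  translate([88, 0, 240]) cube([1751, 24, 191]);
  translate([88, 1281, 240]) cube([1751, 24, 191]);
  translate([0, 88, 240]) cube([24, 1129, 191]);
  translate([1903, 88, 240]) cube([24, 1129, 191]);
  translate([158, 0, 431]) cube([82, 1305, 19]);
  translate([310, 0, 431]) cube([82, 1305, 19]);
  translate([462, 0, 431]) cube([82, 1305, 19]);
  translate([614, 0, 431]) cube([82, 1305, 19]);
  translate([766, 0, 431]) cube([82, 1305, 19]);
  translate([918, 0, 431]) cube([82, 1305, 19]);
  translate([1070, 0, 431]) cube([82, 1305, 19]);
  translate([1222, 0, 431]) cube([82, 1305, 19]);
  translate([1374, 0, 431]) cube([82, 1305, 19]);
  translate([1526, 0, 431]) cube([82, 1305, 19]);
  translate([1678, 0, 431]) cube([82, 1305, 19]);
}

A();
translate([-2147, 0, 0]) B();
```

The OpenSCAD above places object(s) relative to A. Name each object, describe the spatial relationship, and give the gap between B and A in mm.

A is a ladder. B is a bed frame. The bed frame is on the floor beside the ladder on its −x side. The gap between the bed frame and the ladder is 220 mm.

The bed frame's nearest face is 220 mm from the ladder's −x face.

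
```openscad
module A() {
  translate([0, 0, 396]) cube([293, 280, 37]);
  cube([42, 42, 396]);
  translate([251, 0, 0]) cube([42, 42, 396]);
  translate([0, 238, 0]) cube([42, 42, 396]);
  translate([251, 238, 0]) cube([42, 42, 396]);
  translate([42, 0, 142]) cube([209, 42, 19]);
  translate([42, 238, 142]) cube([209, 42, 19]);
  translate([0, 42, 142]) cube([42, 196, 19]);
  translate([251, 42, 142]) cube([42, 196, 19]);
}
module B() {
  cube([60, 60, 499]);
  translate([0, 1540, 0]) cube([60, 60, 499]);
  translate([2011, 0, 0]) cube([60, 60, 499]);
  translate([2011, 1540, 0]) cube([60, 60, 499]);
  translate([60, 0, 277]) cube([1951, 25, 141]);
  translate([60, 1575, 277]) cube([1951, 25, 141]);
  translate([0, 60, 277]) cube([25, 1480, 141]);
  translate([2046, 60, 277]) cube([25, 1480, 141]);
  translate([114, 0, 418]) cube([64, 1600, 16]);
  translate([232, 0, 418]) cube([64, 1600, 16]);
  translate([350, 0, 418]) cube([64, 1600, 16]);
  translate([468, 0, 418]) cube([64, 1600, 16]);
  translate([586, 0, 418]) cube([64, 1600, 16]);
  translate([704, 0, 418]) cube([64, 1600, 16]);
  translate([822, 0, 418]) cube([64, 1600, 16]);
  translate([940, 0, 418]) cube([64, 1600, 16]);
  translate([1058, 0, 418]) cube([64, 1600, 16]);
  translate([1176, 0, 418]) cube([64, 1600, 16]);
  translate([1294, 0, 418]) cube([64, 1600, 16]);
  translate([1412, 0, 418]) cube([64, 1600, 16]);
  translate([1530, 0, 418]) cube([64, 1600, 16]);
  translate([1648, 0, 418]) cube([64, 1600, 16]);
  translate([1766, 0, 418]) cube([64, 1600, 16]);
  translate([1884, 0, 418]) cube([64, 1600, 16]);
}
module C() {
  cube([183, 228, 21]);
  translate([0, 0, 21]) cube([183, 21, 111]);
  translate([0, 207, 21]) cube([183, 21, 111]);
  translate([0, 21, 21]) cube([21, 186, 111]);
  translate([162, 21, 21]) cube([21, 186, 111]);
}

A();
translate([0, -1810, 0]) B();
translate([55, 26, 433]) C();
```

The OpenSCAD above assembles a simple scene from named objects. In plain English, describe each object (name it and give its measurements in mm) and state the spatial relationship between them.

A is a four-legged stool. The seat is 293×280 mm, 37 mm thick, top at z = 433 mm. It stands on four square legs, each 42×42 mm in cross-section, from z = 0 to the seat underside, each flush with a corner of the seat. Four stretchers, 42 mm wide and 19 mm tall, connect adjacent legs with their undersides at z = 142 mm, each running between the inner faces of the legs it joins and aligned with the legs' outer faces on the other axis.

B is a bed frame 2071 mm long (x) by 1600 mm wide (y). Four 60×60 mm corner posts, 499 mm tall, at the corners of the footprint. Four rails of 25 mm thickness and 141 mm height run between adjacent posts with their undersides at z = 277 mm, their outer faces flush with the outside of the frame (the two x-running rails run between the posts' inner faces; the two y-running rails run between the posts' inner faces). 16 slats, each 64 mm wide (x) and 16 mm thick, lie across the top of the two x-running rails, running the full 1600 mm width of the frame in y; the slats are evenly spaced along x between the inner faces of the end posts with equal gaps (rounded down to the nearest mm) at the −x end and between each pair — any rounding remainder accumulates at the +x end.

C is an open storage box with external size 183×228×132 mm and wall thickness 21 mm (the base is also 21 mm thick). The base covers the whole footprint; the four walls stand on the base, with the y-facing walls full-width and the x-facing walls fitting between their inner faces.

The bed frame is on the floor beside the stool on its −y side. The open box is on top of the stool, centred.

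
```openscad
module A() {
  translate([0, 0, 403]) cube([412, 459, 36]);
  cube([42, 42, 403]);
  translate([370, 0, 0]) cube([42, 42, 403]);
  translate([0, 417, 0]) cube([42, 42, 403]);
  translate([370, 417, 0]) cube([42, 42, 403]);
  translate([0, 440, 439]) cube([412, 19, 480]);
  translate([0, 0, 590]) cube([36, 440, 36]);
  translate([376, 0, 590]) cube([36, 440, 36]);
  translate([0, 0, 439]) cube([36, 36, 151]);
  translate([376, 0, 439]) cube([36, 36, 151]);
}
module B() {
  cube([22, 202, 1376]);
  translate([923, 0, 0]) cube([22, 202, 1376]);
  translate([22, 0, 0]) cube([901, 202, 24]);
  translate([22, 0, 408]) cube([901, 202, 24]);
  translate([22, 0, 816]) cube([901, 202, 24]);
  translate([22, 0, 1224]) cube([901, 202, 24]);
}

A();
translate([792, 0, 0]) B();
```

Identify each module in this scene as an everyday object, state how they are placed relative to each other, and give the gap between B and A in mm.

A is a chair. B is a bookshelf. The bookshelf is on the floor beside the chair on its +x side. The gap between the bookshelf and the chair is 380 mm.

The bookshelf's nearest face is 380 mm from the chair's +x face.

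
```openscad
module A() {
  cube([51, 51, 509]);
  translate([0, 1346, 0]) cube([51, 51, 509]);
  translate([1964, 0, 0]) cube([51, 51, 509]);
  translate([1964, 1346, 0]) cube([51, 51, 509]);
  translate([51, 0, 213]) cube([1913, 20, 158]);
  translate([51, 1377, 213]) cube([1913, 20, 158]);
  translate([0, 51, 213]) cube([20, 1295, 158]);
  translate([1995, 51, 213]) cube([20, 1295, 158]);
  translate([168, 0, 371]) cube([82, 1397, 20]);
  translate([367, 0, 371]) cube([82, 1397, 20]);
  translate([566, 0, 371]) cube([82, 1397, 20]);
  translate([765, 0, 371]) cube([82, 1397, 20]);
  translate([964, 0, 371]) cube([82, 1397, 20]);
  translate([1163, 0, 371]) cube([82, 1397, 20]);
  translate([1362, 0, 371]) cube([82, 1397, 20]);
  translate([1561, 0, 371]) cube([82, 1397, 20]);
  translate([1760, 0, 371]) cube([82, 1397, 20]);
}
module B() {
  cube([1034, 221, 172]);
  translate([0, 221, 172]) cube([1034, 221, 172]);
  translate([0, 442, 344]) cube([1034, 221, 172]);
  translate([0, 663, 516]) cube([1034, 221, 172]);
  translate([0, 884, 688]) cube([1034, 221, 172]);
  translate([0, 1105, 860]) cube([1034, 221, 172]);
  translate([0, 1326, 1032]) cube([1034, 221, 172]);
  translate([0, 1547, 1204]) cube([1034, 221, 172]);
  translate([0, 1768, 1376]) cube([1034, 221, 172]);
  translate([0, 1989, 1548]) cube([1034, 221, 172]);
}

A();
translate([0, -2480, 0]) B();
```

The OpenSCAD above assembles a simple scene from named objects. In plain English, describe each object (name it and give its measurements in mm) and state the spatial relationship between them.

A is a bed frame 2015 mm long (x) by 1397 mm wide (y). Four 51×51 mm corner posts, 509 mm tall, at the corners of the footprint. Four rails of 20 mm thickness and 158 mm height run between adjacent posts with their undersides at z = 213 mm, their outer faces flush with the outside of the frame (the two x-running rails run between the posts' inner faces; the two y-running rails run between the posts' inner faces). 9 slats, each 82 mm wide (x) and 20 mm thick, lie across the top of the two x-running rails, running the full 1397 mm width of the frame in y; the slats are evenly spaced along x between the inner faces of the end posts with equal gaps (rounded down to the nearest mm) at the −x end and between each pair — any rounding remainder accumulates at the +x end.

B is a run of 10 identical solid stair steps. Each tread is 1034×221 mm and each step block is 172 mm high. Step 1 rests on the floor; step k is offset from step 1 by (k−1)×221 mm in y and (k−1)×172 mm in z.

The staircase is on the floor beside the bed frame on its −y side.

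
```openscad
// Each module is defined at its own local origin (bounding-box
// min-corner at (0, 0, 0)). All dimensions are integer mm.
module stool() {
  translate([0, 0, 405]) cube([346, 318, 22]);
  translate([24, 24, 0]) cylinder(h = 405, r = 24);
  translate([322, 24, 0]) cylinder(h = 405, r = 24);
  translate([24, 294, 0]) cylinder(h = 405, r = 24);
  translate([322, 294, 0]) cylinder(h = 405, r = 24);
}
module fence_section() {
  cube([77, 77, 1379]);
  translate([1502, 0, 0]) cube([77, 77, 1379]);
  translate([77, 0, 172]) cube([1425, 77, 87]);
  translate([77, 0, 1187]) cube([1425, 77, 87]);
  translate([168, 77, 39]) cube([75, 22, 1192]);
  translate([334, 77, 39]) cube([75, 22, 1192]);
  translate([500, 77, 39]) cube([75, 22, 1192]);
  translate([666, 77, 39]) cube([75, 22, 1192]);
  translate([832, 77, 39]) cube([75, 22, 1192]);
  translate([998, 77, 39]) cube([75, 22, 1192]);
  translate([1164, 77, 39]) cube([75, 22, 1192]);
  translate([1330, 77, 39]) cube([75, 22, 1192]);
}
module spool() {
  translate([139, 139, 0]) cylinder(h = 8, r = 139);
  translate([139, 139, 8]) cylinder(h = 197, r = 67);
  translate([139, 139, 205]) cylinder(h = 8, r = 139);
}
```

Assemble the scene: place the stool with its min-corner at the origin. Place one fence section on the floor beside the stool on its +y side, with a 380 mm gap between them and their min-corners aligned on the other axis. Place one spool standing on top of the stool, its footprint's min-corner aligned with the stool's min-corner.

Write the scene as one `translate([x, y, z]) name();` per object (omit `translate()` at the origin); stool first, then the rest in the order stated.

stool();
translate([0, 698, 0]) fence_section();
translate([0, 0, 427]) spool();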